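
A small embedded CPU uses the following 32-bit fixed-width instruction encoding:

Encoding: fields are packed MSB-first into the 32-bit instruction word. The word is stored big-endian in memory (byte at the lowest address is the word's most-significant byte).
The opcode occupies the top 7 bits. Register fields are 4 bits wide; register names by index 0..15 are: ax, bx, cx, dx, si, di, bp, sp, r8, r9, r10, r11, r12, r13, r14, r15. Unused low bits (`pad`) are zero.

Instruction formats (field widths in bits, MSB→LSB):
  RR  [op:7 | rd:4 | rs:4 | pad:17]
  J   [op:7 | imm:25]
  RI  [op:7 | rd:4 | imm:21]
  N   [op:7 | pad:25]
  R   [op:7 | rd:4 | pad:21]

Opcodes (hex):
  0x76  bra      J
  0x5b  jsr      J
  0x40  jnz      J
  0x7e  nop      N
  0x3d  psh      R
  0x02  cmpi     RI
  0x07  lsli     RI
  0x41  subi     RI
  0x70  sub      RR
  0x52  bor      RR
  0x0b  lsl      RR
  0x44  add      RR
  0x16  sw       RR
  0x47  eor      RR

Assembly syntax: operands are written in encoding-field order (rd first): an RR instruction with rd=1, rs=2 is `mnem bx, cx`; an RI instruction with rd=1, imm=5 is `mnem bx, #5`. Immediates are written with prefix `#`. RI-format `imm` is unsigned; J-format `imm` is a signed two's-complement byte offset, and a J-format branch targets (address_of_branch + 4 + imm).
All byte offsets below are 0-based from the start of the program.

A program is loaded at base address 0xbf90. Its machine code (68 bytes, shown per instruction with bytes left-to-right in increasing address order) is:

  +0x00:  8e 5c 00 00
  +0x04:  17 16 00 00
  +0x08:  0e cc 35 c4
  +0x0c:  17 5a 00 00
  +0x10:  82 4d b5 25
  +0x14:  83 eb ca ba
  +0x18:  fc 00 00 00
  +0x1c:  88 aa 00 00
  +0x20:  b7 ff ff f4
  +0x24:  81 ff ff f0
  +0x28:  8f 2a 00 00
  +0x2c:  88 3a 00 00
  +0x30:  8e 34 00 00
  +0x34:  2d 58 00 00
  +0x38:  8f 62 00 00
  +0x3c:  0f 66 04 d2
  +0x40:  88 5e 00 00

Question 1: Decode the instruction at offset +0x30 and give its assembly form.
[30] 8e 34 00 00 → 0x8e340000
  top 7b → 0x47 → eor [RR]
  rd: (w>>21)&0xf=0x1 → bx
  rs: (w>>17)&0xf=0xa → r10

eor bx, r10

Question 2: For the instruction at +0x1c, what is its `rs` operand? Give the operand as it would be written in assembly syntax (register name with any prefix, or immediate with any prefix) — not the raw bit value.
di

+0x1c: 88 aa 00 00 ⇒ word 0x88aa0000 (big)
  op=0x88aa0000>>25=0x44 ⇒ add (RR)
  rd: (w>>21)&0xf=0x5 → di
  rs: (w>>17)&0xf=0x5 → di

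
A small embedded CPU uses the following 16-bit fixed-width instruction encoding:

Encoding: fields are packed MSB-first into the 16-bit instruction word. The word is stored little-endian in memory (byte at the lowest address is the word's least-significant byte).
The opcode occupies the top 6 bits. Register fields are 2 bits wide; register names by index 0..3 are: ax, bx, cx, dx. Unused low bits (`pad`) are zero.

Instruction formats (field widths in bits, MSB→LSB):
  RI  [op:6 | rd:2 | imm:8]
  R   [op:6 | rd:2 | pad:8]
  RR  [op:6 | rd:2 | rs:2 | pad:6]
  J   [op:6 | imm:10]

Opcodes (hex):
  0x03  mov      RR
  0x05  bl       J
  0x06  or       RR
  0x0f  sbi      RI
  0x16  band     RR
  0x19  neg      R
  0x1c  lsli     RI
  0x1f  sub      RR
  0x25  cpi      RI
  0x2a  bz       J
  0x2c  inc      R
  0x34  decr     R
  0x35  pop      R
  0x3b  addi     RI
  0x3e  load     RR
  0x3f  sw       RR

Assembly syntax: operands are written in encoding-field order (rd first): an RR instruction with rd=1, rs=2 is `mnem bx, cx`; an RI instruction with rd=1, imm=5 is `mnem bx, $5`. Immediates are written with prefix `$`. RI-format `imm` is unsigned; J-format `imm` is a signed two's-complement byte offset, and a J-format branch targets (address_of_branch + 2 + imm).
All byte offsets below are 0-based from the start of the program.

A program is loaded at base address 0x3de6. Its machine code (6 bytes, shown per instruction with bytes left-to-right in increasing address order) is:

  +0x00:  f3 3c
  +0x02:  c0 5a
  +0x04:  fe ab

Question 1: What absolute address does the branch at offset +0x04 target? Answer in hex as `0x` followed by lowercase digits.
@+04  little-endian(fe ab) = 0xabfe
  op=0xabfe>>10=0x2a ⇒ bz (J)
  imm@[9:0]=0x3fe (s10→-2) ⇒ $-2
  target = base 0x3de6 + off 0x04 + 2 + imm -2 = 0x3dea

0x3dea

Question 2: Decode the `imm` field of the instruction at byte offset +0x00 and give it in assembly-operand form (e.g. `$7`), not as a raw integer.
@+00  little-endian(f3 3c) = 0x3cf3
  opcode bits[15:10]=0xf: sbi/RI
  rd: (w>>8)&0x3=0x0 → ax
  imm: (w>>0)&0xff=0xf3 → $243

$243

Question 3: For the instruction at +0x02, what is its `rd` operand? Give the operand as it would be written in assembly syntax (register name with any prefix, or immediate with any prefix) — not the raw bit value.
cx

@+02  little-endian(c0 5a) = 0x5ac0
  op=0x5ac0>>10=0x16 ⇒ band (RR)
  rd: (w>>8)&0x3=0x2 → cx
  rs: (w>>6)&0x3=0x3 → dx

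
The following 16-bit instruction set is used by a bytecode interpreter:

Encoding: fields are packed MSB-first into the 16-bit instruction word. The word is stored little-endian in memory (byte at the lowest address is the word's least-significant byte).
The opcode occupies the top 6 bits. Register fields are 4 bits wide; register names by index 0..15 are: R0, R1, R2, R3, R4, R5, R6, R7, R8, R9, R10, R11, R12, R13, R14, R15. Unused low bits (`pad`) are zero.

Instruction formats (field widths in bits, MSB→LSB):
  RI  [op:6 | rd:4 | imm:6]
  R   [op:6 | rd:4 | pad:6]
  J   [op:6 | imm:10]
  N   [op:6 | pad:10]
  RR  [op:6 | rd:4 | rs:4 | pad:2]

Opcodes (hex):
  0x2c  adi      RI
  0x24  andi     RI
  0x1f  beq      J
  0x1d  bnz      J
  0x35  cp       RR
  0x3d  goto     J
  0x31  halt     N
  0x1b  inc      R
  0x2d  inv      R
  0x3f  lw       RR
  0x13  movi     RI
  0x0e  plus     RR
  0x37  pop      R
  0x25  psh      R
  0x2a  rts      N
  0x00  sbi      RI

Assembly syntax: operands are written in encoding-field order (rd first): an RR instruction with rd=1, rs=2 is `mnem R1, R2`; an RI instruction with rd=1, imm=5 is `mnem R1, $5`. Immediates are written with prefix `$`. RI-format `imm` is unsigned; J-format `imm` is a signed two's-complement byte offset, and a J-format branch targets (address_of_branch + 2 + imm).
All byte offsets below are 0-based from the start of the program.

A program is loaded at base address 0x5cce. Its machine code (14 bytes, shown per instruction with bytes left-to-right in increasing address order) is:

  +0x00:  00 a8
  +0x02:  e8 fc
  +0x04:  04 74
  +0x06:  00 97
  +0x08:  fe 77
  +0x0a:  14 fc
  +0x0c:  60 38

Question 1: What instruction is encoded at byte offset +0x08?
bnz $-2

[08] fe 77 → 0x77fe
  top 6b → 0x1d → bnz [J]
  imm@[9:0]=0x3fe (s10→-2) ⇒ $-2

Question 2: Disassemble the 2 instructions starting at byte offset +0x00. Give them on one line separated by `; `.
rts; lw R3, R10

off 0x00: read 00 a8 as little → 0xa800
  opcode bits[15:10]=0x2a: rts/N
off 0x02: read e8 fc as little → 0xfce8
  opcode bits[15:10]=0x3f: lw/RR
  [9:6] rd=3 = R3
  [5:2] rs=10 = R10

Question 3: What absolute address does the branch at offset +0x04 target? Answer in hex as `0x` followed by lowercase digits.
@+04  little-endian(04 74) = 0x7404
  opcode bits[15:10]=0x1d: bnz/J
  imm: (w>>0)&0x3ff=0x4 → $4
  target = base 0x5cce + off 0x04 + 2 + imm 4 = 0x5cd8

0x5cd8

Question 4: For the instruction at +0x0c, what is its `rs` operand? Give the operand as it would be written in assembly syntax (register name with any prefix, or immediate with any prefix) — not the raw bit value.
R8

off 0x0c: read 60 38 as little → 0x3860
  op=0x3860>>10=0xe ⇒ plus (RR)
  rd@[9:6]=0x1 ⇒ R1
  rs@[5:2]=0x8 ⇒ R8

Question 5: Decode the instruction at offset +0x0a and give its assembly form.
lw R0, R5

+0x0a: 14 fc ⇒ word 0xfc14 (little)
  op=0xfc14>>10=0x3f ⇒ lw (RR)
  [9:6] rd=0 = R0
  [5:2] rs=5 = R5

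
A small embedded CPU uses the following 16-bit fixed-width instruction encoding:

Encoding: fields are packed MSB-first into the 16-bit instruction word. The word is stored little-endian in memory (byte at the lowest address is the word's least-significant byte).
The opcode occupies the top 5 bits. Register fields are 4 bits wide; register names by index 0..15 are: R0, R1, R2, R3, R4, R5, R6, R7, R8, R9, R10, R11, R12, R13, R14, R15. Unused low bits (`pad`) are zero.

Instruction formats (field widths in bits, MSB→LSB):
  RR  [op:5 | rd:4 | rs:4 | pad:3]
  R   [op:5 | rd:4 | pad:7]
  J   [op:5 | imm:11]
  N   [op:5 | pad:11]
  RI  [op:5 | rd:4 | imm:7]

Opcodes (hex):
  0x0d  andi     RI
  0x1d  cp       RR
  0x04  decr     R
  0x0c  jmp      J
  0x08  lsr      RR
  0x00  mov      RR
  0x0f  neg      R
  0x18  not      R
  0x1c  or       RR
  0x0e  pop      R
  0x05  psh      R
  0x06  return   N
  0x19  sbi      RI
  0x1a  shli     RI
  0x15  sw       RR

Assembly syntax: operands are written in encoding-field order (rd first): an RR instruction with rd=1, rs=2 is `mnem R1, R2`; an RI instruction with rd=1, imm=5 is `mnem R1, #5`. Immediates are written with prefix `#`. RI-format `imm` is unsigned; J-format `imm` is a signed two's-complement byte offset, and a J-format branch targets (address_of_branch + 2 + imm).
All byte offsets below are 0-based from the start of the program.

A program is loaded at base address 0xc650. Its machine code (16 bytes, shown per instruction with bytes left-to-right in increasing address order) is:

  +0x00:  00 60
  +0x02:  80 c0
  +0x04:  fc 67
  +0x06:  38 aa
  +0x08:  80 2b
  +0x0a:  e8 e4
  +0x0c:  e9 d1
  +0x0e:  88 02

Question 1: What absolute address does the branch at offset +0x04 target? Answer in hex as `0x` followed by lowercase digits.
[04] fc 67 → 0x67fc
  opcode bits[15:11]=0xc: jmp/J
  imm: (w>>0)&0x7ff=0x7fc (s11→-4) → #-4
  target = base 0xc650 + off 0x04 + 2 + imm -4 = 0xc652

0xc652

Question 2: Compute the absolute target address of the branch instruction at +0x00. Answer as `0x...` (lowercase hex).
@+00  little-endian(00 60) = 0x6000
  opcode bits[15:11]=0xc: jmp/J
  imm@[10:0]=0x0 ⇒ #0
  target = base 0xc650 + off 0x00 + 2 + imm 0 = 0xc652

0xc652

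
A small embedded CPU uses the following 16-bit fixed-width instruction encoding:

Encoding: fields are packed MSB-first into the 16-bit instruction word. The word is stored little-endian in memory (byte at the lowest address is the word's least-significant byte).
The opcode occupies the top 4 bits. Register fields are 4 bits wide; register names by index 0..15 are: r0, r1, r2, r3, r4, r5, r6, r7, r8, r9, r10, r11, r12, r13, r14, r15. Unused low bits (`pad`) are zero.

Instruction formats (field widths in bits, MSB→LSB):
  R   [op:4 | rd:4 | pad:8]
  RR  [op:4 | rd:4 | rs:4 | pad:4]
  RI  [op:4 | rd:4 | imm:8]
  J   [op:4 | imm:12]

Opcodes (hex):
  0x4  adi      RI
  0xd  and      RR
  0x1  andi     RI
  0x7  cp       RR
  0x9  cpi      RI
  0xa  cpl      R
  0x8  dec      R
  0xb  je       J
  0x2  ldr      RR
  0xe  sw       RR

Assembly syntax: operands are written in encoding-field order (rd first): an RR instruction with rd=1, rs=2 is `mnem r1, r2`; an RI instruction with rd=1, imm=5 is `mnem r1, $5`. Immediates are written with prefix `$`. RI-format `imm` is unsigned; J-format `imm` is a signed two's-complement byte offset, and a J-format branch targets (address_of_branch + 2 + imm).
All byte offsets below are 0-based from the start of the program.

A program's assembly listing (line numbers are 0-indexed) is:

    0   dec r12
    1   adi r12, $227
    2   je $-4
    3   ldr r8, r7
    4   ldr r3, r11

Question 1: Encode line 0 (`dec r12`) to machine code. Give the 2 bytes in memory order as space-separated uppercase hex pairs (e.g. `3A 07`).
00 8C

0. dec fields op=0x8:4|rd=12:4|pad=0:8 → word 8c00h → 00 8c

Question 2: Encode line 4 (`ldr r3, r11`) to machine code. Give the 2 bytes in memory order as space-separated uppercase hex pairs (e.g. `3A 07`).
B0 23

L4: ldr op=0x2:4|rd=3:4|rs=11:4|pad=0:4 ⇒ 0x23b0 ⇒ little b0 23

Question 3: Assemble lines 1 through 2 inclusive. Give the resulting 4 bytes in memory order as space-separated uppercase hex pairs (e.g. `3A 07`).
E3 4C FC BF

line 1 (adi): pack op=0x4:4|rd=12:4|imm=227:8 = 0x4ce3; little→ e3 4c
line 2 (je): pack op=0xb:4|imm=-4:12 = 0xbffc; little→ fc bf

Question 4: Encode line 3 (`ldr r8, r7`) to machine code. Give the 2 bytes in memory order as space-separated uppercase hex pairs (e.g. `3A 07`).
L3: ldr op=0x2:4|rd=8:4|rs=7:4|pad=0:4 ⇒ 0x2870 ⇒ little 70 28

70 28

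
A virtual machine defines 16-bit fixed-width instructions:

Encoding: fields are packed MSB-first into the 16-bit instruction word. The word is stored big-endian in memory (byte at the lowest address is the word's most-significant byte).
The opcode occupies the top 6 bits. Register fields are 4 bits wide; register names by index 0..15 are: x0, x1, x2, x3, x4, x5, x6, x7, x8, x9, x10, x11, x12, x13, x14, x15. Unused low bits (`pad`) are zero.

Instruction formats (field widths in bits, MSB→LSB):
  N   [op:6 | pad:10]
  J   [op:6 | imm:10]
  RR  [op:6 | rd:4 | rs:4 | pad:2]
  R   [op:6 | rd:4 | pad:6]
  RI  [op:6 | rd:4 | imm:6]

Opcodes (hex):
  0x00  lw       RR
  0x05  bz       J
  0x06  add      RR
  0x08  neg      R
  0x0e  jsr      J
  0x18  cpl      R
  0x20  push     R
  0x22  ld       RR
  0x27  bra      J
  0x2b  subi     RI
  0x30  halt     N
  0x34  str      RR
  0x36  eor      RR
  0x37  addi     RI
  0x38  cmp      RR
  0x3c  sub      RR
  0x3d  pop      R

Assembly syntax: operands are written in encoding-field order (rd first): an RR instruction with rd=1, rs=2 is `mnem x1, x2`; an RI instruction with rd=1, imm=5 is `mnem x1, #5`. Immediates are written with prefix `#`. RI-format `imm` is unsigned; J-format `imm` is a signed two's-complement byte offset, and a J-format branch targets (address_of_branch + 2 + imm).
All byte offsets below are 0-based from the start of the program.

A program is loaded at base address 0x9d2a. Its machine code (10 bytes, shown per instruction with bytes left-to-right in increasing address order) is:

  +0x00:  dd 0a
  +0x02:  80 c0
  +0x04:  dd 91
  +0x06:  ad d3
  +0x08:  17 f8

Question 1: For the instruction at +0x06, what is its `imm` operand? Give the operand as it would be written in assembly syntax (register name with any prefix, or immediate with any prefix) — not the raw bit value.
off 0x06: read ad d3 as big → 0xadd3
  opcode bits[15:10]=0x2b: subi/RI
  [9:6] rd=7 = x7
  [5:0] imm=19 = #19

#19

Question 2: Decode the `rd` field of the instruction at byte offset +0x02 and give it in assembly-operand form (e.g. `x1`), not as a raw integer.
x3

off 0x02: read 80 c0 as big → 0x80c0
  opcode bits[15:10]=0x20: push/R
  [9:6] rd=3 = x3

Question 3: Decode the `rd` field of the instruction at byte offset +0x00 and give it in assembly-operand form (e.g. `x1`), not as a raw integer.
+0x00: dd 0a ⇒ word 0xdd0a (big)
  top 6b → 0x37 → addi [RI]
  rd@[9:6]=0x4 ⇒ x4
  imm@[5:0]=0xa ⇒ #10

x4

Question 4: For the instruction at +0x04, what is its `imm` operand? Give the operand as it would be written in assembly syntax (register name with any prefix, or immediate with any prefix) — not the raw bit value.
@+04  big-endian(dd 91) = 0xdd91
  opcode bits[15:10]=0x37: addi/RI
  [9:6] rd=6 = x6
  [5:0] imm=17 = #17

#17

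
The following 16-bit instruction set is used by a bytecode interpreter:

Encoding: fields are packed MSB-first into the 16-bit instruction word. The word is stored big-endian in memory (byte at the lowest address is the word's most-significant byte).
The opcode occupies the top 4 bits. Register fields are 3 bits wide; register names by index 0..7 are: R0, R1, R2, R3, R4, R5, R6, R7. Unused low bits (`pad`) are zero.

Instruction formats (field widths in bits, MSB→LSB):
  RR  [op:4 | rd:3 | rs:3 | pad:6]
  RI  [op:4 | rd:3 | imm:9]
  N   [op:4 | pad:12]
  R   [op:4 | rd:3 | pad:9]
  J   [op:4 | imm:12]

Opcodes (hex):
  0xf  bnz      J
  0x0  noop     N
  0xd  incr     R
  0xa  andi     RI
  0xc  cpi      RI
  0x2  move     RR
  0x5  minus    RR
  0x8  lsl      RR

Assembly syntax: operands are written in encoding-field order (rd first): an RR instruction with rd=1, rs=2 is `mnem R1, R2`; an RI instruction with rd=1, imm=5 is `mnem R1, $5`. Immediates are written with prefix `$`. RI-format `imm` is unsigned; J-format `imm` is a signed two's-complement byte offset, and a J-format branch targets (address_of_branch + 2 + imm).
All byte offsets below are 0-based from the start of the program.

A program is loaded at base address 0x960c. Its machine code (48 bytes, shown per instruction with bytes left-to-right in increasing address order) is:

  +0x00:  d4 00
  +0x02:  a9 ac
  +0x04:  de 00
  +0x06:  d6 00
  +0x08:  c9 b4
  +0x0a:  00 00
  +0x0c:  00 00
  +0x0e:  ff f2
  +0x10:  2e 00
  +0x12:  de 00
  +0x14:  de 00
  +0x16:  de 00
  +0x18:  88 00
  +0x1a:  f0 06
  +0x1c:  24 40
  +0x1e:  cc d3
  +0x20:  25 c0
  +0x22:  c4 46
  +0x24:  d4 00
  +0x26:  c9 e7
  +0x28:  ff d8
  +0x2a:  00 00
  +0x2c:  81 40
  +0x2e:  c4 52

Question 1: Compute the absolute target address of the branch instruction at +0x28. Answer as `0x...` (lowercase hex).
[28] ff d8 → 0xffd8
  op=0xffd8>>12=0xf ⇒ bnz (J)
  imm: (w>>0)&0xfff=0xfd8 (s12→-40) → $-40
  target = base 0x960c + off 0x28 + 2 + imm -40 = 0x960e

0x960e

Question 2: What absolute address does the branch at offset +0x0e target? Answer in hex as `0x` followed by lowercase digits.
+0x0e: ff f2 ⇒ word 0xfff2 (big)
  top 4b → 0xf → bnz [J]
  [11:0] imm=4082 (s12→-14) = $-14
  target = base 0x960c + off 0x0e + 2 + imm -14 = 0x960e

0x960e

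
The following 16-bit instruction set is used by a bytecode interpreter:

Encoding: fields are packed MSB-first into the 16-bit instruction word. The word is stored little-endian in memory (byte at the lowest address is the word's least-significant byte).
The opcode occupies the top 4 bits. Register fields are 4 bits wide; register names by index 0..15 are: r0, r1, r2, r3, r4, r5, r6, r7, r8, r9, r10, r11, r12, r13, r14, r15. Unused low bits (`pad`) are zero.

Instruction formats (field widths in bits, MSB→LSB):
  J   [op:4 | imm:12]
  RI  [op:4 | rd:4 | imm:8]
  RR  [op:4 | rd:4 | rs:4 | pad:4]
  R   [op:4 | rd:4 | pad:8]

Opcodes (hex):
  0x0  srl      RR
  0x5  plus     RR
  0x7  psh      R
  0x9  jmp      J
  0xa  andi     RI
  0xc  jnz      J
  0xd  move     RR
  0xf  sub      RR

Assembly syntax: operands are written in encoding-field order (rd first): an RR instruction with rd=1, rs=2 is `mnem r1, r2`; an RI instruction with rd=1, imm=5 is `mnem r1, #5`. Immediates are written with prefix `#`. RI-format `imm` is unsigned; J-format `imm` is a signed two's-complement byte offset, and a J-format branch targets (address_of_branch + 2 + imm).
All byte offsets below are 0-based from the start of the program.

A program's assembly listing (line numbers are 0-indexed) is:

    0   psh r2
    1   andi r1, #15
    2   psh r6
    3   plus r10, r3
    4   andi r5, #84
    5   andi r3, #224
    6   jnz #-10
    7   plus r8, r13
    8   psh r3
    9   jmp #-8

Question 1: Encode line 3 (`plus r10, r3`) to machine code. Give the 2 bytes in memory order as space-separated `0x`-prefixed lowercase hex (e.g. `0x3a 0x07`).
0x30 0x5a

line 3 (plus): pack op=0x5:4|rd=10:4|rs=3:4|pad=0:4 = 0x5a30; little→ 30 5a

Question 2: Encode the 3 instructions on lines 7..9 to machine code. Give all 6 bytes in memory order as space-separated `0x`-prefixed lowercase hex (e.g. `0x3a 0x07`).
L7: plus op=0x5:4|rd=8:4|rs=13:4|pad=0:4 ⇒ 0x58d0 ⇒ little d0 58
L8: psh op=0x7:4|rd=3:4|pad=0:8 ⇒ 0x7300 ⇒ little 00 73
L9: jmp op=0x9:4|imm=-8:12 ⇒ 0x9ff8 ⇒ little f8 9f

0xd0 0x58 0x00 0x73 0xf8 0x9f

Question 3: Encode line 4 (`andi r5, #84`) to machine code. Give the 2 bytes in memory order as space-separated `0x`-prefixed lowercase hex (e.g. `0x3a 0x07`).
line 4 (andi): pack op=0xa:4|rd=5:4|imm=84:8 = 0xa554; little→ 54 a5

0x54 0xa5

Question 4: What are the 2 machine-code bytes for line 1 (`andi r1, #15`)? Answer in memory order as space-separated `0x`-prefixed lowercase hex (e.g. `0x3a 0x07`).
L1: andi op=0xa:4|rd=1:4|imm=15:8 ⇒ 0xa10f ⇒ little 0f a1

0x0f 0xa1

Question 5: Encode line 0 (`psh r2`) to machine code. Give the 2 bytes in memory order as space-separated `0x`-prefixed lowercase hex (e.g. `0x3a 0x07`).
0x00 0x72

0. psh fields op=0x7:4|rd=2:4|pad=0:8 → word 7200h → 00 72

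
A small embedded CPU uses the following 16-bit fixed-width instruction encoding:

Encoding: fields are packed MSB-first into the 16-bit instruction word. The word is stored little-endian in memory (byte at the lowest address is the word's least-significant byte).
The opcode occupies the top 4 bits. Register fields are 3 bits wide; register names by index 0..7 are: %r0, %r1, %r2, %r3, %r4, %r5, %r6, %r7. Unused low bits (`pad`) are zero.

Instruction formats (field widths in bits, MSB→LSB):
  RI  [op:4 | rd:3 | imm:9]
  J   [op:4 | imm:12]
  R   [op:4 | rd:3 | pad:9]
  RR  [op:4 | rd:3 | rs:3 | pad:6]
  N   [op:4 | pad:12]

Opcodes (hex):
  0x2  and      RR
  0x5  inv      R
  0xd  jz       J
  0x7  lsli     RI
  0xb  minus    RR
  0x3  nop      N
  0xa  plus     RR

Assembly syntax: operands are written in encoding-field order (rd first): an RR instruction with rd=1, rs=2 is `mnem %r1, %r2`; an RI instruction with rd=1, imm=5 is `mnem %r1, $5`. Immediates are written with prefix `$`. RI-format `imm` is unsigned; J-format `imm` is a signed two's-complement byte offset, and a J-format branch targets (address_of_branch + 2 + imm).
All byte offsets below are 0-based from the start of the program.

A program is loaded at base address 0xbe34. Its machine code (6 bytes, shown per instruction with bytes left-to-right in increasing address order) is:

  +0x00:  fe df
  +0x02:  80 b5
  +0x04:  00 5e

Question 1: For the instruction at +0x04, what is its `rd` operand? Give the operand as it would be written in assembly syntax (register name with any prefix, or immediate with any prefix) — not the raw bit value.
%r7

@+04  little-endian(00 5e) = 0x5e00
  opcode bits[15:12]=0x5: inv/R
  rd@[11:9]=0x7 ⇒ %r7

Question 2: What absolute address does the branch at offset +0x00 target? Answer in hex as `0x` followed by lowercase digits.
off 0x00: read fe df as little → 0xdffe
  top 4b → 0xd → jz [J]
  [11:0] imm=4094 (s12→-2) = $-2
  target = base 0xbe34 + off 0x00 + 2 + imm -2 = 0xbe34

0xbe34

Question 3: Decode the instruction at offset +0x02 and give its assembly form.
minus %r2, %r6

+0x02: 80 b5 ⇒ word 0xb580 (little)
  op=0xb580>>12=0xb ⇒ minus (RR)
  [11:9] rd=2 = %r2
  [8:6] rs=6 = %r6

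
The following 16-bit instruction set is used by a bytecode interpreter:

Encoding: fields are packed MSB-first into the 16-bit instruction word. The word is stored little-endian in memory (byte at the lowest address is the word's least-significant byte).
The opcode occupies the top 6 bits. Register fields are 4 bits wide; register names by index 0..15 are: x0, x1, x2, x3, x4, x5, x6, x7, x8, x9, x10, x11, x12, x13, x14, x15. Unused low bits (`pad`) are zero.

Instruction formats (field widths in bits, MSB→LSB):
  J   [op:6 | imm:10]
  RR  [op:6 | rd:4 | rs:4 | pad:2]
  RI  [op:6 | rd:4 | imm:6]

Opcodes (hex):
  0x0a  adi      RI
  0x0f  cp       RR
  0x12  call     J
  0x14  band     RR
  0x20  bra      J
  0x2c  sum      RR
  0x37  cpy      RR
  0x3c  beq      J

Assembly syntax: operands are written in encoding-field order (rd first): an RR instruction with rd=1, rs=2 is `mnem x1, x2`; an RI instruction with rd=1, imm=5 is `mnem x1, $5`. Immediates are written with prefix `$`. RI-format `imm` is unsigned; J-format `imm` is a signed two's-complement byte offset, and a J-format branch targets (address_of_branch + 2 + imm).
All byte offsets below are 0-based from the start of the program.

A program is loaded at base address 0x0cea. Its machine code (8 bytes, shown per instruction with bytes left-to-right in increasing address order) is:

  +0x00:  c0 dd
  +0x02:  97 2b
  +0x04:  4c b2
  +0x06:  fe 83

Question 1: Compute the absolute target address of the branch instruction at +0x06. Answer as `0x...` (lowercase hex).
off 0x06: read fe 83 as little → 0x83fe
  top 6b → 0x20 → bra [J]
  imm: (w>>0)&0x3ff=0x3fe (s10→-2) → $-2
  target = base 0x0cea + off 0x06 + 2 + imm -2 = 0x0cf0

0x0cf0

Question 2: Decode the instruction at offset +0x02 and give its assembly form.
adi x14, $23

@+02  little-endian(97 2b) = 0x2b97
  top 6b → 0xa → adi [RI]
  rd@[9:6]=0xe ⇒ x14
  imm@[5:0]=0x17 ⇒ $23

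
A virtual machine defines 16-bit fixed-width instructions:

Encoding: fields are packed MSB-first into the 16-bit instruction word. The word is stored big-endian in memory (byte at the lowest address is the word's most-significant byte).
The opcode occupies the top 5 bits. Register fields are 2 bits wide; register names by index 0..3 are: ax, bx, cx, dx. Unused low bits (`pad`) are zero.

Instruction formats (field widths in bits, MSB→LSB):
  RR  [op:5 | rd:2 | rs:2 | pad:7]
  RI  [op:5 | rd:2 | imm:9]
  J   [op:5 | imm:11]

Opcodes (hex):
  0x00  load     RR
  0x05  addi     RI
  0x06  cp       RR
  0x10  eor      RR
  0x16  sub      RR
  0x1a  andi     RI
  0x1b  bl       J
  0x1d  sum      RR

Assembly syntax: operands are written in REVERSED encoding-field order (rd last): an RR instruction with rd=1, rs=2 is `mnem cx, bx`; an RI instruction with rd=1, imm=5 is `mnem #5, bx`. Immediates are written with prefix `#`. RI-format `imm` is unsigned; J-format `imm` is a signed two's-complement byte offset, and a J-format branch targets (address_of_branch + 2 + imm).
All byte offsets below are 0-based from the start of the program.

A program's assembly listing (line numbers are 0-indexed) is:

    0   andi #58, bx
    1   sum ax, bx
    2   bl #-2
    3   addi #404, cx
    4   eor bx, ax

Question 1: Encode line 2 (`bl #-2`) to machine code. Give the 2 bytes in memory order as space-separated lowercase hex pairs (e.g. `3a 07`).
df fe

2. bl fields op=0x1b:5|imm=-2:11 → word dffeh → df fe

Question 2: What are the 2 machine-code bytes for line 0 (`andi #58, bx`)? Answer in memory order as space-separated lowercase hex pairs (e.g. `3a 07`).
L0: andi op=0x1a:5|rd=1:2|imm=58:9 ⇒ 0xd23a ⇒ big d2 3a

d2 3a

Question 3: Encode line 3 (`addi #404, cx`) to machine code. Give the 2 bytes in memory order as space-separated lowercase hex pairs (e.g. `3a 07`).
2d 94

L3: addi op=0x5:5|rd=2:2|imm=404:9 ⇒ 0x2d94 ⇒ big 2d 94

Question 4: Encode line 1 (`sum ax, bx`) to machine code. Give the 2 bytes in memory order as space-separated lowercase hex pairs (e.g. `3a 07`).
line 1 (sum): pack op=0x1d:5|rd=1:2|rs=0:2|pad=0:7 = 0xea00; big→ ea 00

ea 00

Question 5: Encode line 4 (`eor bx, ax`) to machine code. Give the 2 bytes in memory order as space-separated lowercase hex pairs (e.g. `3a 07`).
L4: eor op=0x10:5|rd=0:2|rs=1:2|pad=0:7 ⇒ 0x8080 ⇒ big 80 80

80 80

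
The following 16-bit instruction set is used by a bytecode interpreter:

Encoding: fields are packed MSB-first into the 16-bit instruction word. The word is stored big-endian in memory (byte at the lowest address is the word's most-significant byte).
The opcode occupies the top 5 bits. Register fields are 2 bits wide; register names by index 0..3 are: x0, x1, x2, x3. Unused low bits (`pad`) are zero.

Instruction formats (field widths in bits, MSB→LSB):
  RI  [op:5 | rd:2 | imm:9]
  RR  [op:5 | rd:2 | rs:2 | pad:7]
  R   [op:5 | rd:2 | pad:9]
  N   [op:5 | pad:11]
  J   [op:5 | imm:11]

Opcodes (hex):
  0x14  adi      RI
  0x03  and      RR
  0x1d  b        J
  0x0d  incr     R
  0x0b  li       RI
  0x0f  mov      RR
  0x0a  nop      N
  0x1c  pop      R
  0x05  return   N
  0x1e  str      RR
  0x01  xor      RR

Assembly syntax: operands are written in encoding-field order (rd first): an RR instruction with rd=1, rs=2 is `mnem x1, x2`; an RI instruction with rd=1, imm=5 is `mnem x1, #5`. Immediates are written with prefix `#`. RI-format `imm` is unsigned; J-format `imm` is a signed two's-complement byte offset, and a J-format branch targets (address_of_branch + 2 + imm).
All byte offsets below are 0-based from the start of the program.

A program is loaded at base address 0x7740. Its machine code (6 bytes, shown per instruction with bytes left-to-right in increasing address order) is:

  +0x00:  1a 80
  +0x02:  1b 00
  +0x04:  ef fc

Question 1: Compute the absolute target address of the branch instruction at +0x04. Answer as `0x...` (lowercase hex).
0x7742

[04] ef fc → 0xeffc
  top 5b → 0x1d → b [J]
  [10:0] imm=2044 (s11→-4) = #-4
  target = base 0x7740 + off 0x04 + 2 + imm -4 = 0x7742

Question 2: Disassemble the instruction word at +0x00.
+0x00: 1a 80 ⇒ word 0x1a80 (big)
  op=0x1a80>>11=0x3 ⇒ and (RR)
  rd@[10:9]=0x1 ⇒ x1
  rs@[8:7]=0x1 ⇒ x1

and x1, x1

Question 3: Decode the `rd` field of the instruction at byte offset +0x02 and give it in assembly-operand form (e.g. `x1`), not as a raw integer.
x1

off 0x02: read 1b 00 as big → 0x1b00
  op=0x1b00>>11=0x3 ⇒ and (RR)
  [10:9] rd=1 = x1
  [8:7] rs=2 = x2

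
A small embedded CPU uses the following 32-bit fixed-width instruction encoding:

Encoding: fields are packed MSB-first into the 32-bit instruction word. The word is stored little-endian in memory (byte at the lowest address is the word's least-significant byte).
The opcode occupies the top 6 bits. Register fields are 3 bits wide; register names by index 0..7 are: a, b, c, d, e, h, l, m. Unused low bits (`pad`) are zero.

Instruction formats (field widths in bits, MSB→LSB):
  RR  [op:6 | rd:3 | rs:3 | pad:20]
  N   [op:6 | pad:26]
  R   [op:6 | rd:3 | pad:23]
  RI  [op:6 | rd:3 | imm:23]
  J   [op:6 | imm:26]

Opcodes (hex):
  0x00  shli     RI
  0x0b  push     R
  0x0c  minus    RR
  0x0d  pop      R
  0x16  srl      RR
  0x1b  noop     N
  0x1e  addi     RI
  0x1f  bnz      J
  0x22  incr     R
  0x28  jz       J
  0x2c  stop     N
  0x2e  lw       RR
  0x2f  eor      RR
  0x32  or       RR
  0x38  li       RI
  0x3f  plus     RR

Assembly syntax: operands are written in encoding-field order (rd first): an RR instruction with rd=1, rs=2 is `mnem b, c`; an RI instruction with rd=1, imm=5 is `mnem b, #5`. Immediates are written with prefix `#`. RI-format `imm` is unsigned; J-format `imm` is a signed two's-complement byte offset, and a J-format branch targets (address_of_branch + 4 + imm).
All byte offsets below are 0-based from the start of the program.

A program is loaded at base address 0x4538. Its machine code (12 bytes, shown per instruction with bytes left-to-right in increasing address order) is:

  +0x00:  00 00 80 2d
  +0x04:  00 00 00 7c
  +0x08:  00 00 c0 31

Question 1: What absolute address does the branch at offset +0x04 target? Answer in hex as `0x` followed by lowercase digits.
0x4540

[04] 00 00 00 7c → 0x7c000000
  opcode bits[31:26]=0x1f: bnz/J
  imm@[25:0]=0x0 ⇒ #0
  target = base 0x4538 + off 0x04 + 4 + imm 0 = 0x4540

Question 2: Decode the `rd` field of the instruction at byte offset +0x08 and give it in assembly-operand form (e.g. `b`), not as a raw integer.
off 0x08: read 00 00 c0 31 as little → 0x31c00000
  opcode bits[31:26]=0xc: minus/RR
  [25:23] rd=3 = d
  [22:20] rs=4 = e

d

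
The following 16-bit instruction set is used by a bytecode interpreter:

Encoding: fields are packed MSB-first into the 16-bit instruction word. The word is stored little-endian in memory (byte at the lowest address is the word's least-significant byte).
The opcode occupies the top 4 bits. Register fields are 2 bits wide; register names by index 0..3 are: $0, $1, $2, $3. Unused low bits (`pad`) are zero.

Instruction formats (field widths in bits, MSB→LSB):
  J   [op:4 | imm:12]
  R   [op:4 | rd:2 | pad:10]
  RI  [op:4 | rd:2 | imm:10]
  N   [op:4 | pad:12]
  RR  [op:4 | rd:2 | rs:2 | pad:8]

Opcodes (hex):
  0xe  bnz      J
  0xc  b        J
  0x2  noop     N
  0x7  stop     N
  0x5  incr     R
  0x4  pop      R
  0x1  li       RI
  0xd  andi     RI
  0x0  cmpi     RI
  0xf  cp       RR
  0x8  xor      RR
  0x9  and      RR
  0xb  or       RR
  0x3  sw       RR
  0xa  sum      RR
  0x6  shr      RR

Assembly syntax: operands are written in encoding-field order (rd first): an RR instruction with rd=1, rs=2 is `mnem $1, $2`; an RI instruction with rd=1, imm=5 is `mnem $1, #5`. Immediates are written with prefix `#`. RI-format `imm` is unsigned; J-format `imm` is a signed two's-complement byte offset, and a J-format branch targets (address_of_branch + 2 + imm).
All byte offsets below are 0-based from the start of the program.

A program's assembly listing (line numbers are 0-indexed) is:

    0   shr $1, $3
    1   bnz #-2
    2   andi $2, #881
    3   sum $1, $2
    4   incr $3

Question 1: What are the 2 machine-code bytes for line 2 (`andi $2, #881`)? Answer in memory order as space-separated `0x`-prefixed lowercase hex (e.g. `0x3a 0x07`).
line 2 (andi): pack op=0xd:4|rd=2:2|imm=881:10 = 0xdb71; little→ 71 db

0x71 0xdb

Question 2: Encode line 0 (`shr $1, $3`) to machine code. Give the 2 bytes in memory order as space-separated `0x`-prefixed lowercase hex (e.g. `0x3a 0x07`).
0x00 0x67

L0: shr op=0x6:4|rd=1:2|rs=3:2|pad=0:8 ⇒ 0x6700 ⇒ little 00 67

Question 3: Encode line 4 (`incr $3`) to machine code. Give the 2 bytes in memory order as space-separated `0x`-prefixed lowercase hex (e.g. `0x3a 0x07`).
0x00 0x5c

4. incr fields op=0x5:4|rd=3:2|pad=0:10 → word 5c00h → 00 5c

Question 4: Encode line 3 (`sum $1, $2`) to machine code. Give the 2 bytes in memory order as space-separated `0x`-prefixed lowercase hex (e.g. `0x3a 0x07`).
0x00 0xa6

3. sum fields op=0xa:4|rd=1:2|rs=2:2|pad=0:8 → word a600h → 00 a6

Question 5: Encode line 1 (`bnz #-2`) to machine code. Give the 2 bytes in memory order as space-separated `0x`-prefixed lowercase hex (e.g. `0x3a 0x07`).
0xfe 0xef

1. bnz fields op=0xe:4|imm=-2:12 → word effeh → fe ef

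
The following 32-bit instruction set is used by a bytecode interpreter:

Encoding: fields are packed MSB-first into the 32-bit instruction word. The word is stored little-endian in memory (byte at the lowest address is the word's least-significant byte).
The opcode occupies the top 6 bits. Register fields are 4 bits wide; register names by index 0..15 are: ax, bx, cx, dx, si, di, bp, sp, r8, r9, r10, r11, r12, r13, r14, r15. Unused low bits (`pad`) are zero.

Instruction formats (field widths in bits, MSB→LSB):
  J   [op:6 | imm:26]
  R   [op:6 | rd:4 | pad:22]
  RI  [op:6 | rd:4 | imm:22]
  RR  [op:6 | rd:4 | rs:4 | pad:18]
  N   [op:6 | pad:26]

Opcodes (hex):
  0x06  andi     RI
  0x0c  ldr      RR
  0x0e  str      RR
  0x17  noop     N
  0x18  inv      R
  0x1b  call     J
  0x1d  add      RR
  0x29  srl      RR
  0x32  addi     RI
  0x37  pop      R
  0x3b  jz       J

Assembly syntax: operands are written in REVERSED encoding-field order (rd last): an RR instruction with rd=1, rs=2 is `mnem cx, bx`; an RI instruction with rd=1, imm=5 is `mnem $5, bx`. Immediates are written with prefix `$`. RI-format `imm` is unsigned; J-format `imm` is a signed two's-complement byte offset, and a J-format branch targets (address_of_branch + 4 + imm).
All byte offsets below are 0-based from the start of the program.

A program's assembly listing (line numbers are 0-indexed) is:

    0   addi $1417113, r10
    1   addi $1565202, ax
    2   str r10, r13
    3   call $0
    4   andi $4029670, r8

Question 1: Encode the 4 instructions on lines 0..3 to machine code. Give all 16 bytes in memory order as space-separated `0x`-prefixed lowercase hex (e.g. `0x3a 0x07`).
0x99 0x9f 0x95 0xca 0x12 0xe2 0x17 0xc8 0x00 0x00 0x68 0x3b 0x00 0x00 0x00 0x6c

0. addi fields op=0x32:6|rd=10:4|imm=1417113:22 → word ca959f99h → 99 9f 95 ca
1. addi fields op=0x32:6|rd=0:4|imm=1565202:22 → word c817e212h → 12 e2 17 c8
2. str fields op=0xe:6|rd=13:4|rs=10:4|pad=0:18 → word 3b680000h → 00 00 68 3b
3. call fields op=0x1b:6|imm=0:26 → word 6c000000h → 00 00 00 6c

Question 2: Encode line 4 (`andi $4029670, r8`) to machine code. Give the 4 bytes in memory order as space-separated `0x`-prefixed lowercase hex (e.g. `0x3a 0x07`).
0xe6 0x7c 0x3d 0x1a

line 4 (andi): pack op=0x6:6|rd=8:4|imm=4029670:22 = 0x1a3d7ce6; little→ e6 7c 3d 1a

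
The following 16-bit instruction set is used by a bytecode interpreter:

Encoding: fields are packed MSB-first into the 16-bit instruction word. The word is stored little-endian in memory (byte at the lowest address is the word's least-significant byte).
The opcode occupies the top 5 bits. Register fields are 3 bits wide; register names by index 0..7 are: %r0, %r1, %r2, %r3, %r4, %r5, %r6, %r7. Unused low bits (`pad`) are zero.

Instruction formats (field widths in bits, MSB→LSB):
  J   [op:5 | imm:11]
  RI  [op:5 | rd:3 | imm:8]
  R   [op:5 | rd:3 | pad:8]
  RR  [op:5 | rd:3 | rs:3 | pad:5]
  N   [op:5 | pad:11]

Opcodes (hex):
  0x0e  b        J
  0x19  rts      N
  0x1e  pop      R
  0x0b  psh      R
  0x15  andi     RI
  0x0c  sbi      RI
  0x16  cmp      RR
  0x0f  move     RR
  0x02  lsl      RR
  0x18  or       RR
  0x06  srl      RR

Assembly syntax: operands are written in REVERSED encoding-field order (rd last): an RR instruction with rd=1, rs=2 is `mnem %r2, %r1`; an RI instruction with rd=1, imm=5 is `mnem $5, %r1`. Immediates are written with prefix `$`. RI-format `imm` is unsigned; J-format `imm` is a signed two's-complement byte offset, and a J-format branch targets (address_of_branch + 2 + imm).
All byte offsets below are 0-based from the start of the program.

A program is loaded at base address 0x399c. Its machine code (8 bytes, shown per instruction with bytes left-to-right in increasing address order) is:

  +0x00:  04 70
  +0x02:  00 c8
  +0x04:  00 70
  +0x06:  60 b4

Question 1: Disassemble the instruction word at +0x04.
+0x04: 00 70 ⇒ word 0x7000 (little)
  top 5b → 0xe → b [J]
  [10:0] imm=0 = $0

b $0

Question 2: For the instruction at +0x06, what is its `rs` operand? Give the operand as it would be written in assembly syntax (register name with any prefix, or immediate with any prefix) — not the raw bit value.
%r3

@+06  little-endian(60 b4) = 0xb460
  op=0xb460>>11=0x16 ⇒ cmp (RR)
  rd@[10:8]=0x4 ⇒ %r4
  rs@[7:5]=0x3 ⇒ %r3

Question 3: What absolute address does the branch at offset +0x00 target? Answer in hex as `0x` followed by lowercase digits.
0x39a2

off 0x00: read 04 70 as little → 0x7004
  opcode bits[15:11]=0xe: b/J
  [10:0] imm=4 = $4
  target = base 0x399c + off 0x00 + 2 + imm 4 = 0x39a2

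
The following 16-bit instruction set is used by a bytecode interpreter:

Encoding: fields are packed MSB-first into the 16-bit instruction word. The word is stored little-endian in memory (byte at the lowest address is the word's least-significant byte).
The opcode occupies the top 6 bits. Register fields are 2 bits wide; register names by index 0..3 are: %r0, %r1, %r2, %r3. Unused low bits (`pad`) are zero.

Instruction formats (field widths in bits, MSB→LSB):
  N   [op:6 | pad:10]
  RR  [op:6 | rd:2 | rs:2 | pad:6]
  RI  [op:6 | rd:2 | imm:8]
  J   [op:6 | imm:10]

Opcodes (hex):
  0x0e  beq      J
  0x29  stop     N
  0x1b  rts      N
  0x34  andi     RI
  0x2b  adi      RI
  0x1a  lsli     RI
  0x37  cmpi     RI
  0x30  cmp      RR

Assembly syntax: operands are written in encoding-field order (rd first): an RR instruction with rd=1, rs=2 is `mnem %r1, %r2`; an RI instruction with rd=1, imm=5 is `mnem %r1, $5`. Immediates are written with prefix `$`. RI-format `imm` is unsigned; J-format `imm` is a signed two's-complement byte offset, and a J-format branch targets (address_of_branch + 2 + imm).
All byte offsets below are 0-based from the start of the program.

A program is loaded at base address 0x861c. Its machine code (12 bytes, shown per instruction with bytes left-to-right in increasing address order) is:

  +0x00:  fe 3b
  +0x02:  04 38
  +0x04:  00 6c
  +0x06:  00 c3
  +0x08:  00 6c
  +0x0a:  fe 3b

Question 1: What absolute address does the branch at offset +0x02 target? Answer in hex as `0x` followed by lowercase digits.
@+02  little-endian(04 38) = 0x3804
  op=0x3804>>10=0xe ⇒ beq (J)
  imm@[9:0]=0x4 ⇒ $4
  target = base 0x861c + off 0x02 + 2 + imm 4 = 0x8624

0x8624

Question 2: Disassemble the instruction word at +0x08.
off 0x08: read 00 6c as little → 0x6c00
  top 6b → 0x1b → rts [N]

rts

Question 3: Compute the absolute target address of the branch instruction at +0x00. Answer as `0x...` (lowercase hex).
@+00  little-endian(fe 3b) = 0x3bfe
  op=0x3bfe>>10=0xe ⇒ beq (J)
  imm@[9:0]=0x3fe (s10→-2) ⇒ $-2
  target = base 0x861c + off 0x00 + 2 + imm -2 = 0x861c

0x861c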